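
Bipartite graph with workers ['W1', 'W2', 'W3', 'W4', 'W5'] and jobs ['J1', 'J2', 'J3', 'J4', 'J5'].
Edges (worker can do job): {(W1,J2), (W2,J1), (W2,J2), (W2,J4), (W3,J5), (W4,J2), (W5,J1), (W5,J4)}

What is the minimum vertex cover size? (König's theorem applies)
Minimum vertex cover size = 4

By König's theorem: in bipartite graphs,
min vertex cover = max matching = 4

Maximum matching has size 4, so minimum vertex cover also has size 4.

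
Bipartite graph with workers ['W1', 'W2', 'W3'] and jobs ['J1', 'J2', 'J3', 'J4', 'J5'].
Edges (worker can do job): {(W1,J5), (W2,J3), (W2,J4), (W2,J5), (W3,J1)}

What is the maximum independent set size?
Maximum independent set = 5

By König's theorem:
- Min vertex cover = Max matching = 3
- Max independent set = Total vertices - Min vertex cover
- Max independent set = 8 - 3 = 5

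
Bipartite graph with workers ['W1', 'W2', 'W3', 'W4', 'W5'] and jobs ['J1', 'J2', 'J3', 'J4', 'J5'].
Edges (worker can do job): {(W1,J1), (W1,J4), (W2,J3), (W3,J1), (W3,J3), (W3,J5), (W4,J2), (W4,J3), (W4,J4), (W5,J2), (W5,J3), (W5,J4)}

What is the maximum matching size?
Maximum matching size = 5

Maximum matching: {(W1,J1), (W2,J3), (W3,J5), (W4,J4), (W5,J2)}
Size: 5

This assigns 5 workers to 5 distinct jobs.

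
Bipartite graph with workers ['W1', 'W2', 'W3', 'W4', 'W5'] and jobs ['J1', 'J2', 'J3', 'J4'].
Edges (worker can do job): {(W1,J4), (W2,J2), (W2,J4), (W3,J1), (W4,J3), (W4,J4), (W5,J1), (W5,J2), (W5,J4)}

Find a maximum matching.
Matching: {(W1,J4), (W3,J1), (W4,J3), (W5,J2)}

Maximum matching (size 4):
  W1 → J4
  W3 → J1
  W4 → J3
  W5 → J2

Each worker is assigned to at most one job, and each job to at most one worker.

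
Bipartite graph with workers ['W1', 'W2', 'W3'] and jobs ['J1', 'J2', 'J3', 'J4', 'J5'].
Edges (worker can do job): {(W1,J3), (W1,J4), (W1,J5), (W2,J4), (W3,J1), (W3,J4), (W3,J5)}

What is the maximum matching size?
Maximum matching size = 3

Maximum matching: {(W1,J3), (W2,J4), (W3,J1)}
Size: 3

This assigns 3 workers to 3 distinct jobs.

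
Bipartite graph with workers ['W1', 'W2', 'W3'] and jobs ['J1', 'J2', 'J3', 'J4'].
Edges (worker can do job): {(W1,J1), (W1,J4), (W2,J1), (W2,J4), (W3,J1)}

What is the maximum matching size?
Maximum matching size = 2

Maximum matching: {(W1,J4), (W3,J1)}
Size: 2

This assigns 2 workers to 2 distinct jobs.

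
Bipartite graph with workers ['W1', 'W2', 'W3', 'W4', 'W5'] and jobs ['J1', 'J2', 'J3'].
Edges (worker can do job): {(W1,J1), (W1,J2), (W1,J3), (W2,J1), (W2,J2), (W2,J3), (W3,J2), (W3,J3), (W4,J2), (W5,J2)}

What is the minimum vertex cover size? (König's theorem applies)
Minimum vertex cover size = 3

By König's theorem: in bipartite graphs,
min vertex cover = max matching = 3

Maximum matching has size 3, so minimum vertex cover also has size 3.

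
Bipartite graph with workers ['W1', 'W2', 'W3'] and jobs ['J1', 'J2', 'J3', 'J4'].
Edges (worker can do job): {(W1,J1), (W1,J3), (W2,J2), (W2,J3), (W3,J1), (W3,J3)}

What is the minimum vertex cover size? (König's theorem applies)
Minimum vertex cover size = 3

By König's theorem: in bipartite graphs,
min vertex cover = max matching = 3

Maximum matching has size 3, so minimum vertex cover also has size 3.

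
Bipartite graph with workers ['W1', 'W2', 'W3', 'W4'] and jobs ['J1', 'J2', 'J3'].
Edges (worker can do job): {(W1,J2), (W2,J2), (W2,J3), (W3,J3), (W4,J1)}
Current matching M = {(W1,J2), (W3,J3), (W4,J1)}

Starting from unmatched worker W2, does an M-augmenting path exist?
No augmenting path from W2

Alternating search from W2 reaches jobs: {J2, J3}.
Every reachable job is already matched in M, and following those matched edges back to workers exposes no further unvisited jobs.
No M-augmenting path from W2 exists.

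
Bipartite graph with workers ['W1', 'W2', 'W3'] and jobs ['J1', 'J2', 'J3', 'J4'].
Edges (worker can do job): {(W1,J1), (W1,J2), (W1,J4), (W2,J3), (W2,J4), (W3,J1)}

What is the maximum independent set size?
Maximum independent set = 4

By König's theorem:
- Min vertex cover = Max matching = 3
- Max independent set = Total vertices - Min vertex cover
- Max independent set = 7 - 3 = 4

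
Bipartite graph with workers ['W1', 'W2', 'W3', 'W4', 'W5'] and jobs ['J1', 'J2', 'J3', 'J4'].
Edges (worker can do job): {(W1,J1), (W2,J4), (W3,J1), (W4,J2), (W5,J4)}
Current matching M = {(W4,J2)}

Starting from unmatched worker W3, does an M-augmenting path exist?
Yes: W3 → J1

An M-augmenting path alternates non-matching / matching edges, starting and ending at unmatched vertices.
Path: W3 → J1
(J1 is unmatched in M, so the path is augmenting.)
Flipping edges along this path would increase |M| from 1 to 2.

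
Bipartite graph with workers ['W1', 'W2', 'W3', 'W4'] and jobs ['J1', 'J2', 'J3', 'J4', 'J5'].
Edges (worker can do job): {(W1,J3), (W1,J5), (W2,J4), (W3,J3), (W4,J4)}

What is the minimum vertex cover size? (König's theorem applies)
Minimum vertex cover size = 3

By König's theorem: in bipartite graphs,
min vertex cover = max matching = 3

Maximum matching has size 3, so minimum vertex cover also has size 3.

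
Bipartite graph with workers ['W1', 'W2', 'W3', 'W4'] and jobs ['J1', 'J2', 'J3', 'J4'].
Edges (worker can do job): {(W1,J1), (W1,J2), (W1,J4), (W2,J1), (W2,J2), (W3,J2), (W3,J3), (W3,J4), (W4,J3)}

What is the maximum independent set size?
Maximum independent set = 4

By König's theorem:
- Min vertex cover = Max matching = 4
- Max independent set = Total vertices - Min vertex cover
- Max independent set = 8 - 4 = 4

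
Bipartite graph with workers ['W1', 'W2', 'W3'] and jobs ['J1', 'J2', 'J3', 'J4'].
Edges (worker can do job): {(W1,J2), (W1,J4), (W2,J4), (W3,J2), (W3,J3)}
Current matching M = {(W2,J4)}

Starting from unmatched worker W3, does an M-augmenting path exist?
Yes: W3 → J2

An M-augmenting path alternates non-matching / matching edges, starting and ending at unmatched vertices.
Path: W3 → J2
(J2 is unmatched in M, so the path is augmenting.)
Flipping edges along this path would increase |M| from 1 to 2.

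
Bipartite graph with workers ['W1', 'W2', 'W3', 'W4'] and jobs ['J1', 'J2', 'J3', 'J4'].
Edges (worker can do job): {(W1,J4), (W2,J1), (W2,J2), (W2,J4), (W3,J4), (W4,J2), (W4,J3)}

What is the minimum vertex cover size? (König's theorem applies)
Minimum vertex cover size = 3

By König's theorem: in bipartite graphs,
min vertex cover = max matching = 3

Maximum matching has size 3, so minimum vertex cover also has size 3.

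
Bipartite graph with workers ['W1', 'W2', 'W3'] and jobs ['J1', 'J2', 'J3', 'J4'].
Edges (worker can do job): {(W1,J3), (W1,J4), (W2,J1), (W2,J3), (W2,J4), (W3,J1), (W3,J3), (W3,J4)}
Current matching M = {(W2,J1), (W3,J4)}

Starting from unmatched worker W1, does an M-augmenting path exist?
Yes: W1 → J4 → W3 → J3

An M-augmenting path alternates non-matching / matching edges, starting and ending at unmatched vertices.
Path: W1 → J4 → W3 → J3
(J3 is unmatched in M, so the path is augmenting.)
Flipping edges along this path would increase |M| from 2 to 3.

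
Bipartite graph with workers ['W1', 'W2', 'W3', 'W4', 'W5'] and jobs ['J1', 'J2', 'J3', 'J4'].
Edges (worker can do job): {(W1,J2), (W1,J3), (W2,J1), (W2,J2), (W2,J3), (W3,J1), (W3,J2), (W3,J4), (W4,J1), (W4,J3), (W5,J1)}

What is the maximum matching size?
Maximum matching size = 4

Maximum matching: {(W1,J2), (W3,J4), (W4,J3), (W5,J1)}
Size: 4

This assigns 4 workers to 4 distinct jobs.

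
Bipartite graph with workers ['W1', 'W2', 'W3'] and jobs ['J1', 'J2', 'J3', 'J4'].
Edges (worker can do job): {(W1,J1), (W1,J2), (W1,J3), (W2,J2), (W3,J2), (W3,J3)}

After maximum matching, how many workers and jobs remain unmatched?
Unmatched: 0 workers, 1 jobs

Maximum matching size: 3
Workers: 3 total, 3 matched, 0 unmatched
Jobs: 4 total, 3 matched, 1 unmatched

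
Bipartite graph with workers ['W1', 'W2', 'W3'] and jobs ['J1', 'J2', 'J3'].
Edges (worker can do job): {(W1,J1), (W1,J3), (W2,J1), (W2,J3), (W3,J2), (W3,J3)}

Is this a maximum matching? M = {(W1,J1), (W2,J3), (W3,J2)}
Yes, size 3 is maximum

Proposed matching has size 3.
Maximum matching size for this graph: 3.

This is a maximum matching.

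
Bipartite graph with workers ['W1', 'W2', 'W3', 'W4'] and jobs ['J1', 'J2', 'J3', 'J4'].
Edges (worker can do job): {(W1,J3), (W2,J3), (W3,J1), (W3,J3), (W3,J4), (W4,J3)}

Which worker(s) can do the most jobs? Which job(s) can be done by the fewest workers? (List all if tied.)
Most versatile: W3 (3 jobs); Least covered: J2 (0 workers)

Worker degrees (jobs they can do): W1:1, W2:1, W3:3, W4:1
Job degrees (workers who can do it): J1:1, J2:0, J3:4, J4:1

Maximum worker degree is 3, achieved by: W3
Minimum job degree is 0, achieved by: J2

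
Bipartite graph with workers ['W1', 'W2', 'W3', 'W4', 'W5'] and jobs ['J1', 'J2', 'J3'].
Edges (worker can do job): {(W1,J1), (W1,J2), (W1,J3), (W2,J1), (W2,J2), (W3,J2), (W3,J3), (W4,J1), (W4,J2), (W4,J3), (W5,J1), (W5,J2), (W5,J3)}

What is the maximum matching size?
Maximum matching size = 3

Maximum matching: {(W3,J3), (W4,J2), (W5,J1)}
Size: 3

This assigns 3 workers to 3 distinct jobs.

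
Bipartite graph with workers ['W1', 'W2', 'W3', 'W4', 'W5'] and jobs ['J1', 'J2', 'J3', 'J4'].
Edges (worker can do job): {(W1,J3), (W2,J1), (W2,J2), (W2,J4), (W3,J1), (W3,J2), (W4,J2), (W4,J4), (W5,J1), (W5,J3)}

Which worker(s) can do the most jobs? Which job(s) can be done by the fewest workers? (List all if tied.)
Most versatile: W2 (3 jobs); Least covered: J3, J4 (2 workers)

Worker degrees (jobs they can do): W1:1, W2:3, W3:2, W4:2, W5:2
Job degrees (workers who can do it): J1:3, J2:3, J3:2, J4:2

Maximum worker degree is 3, achieved by: W2
Minimum job degree is 2, achieved by: J3, J4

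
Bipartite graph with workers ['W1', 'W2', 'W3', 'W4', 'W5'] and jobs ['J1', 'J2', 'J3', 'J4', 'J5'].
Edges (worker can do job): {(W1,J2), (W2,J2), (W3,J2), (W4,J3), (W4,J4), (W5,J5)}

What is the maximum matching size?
Maximum matching size = 3

Maximum matching: {(W3,J2), (W4,J4), (W5,J5)}
Size: 3

This assigns 3 workers to 3 distinct jobs.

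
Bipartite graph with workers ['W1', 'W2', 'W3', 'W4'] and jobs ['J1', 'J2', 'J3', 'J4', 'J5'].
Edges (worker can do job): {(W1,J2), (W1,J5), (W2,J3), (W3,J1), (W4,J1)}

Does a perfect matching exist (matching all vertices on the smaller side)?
No, maximum matching has size 3 < 4

Maximum matching has size 3, need 4 for perfect matching.
Unmatched workers: ['W3']
Unmatched jobs: ['J5', 'J4']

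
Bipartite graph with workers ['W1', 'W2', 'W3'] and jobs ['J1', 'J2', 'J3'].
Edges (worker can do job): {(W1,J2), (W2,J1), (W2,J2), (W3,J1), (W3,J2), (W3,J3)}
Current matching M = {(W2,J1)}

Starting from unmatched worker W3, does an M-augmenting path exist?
Yes: W3 → J2

An M-augmenting path alternates non-matching / matching edges, starting and ending at unmatched vertices.
Path: W3 → J2
(J2 is unmatched in M, so the path is augmenting.)
Flipping edges along this path would increase |M| from 1 to 2.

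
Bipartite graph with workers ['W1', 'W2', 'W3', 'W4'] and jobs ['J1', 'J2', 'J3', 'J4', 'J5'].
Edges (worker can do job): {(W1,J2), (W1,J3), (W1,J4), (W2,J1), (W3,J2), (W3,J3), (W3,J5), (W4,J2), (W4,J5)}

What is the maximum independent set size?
Maximum independent set = 5

By König's theorem:
- Min vertex cover = Max matching = 4
- Max independent set = Total vertices - Min vertex cover
- Max independent set = 9 - 4 = 5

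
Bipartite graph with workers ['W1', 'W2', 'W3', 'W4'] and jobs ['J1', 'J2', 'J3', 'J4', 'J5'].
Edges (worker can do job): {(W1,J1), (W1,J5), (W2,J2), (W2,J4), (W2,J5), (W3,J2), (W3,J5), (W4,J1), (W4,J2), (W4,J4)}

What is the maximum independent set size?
Maximum independent set = 5

By König's theorem:
- Min vertex cover = Max matching = 4
- Max independent set = Total vertices - Min vertex cover
- Max independent set = 9 - 4 = 5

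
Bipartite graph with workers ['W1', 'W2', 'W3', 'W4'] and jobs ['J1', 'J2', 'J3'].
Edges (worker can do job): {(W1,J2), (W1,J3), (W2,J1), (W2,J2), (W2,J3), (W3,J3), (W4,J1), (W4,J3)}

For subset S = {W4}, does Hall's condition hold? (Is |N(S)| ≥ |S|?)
Yes: |N(S)| = 2, |S| = 1

Subset S = {W4}
Neighbors N(S) = {J1, J3}

|N(S)| = 2, |S| = 1
Hall's condition: |N(S)| ≥ |S| is satisfied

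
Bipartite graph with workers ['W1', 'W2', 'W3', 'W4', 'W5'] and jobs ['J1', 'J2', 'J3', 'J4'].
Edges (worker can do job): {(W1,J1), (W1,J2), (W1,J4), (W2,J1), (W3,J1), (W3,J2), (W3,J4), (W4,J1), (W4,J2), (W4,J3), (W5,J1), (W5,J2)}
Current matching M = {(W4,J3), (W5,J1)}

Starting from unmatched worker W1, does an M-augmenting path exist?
Yes: W1 → J2

An M-augmenting path alternates non-matching / matching edges, starting and ending at unmatched vertices.
Path: W1 → J2
(J2 is unmatched in M, so the path is augmenting.)
Flipping edges along this path would increase |M| from 2 to 3.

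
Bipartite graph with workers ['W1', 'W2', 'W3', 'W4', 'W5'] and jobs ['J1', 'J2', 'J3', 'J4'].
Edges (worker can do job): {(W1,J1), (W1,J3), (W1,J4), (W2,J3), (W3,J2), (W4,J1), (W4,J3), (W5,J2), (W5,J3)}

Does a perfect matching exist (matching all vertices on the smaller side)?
Yes, perfect matching exists (size 4)

Perfect matching: {(W1,J4), (W3,J2), (W4,J1), (W5,J3)}
All 4 vertices on the smaller side are matched.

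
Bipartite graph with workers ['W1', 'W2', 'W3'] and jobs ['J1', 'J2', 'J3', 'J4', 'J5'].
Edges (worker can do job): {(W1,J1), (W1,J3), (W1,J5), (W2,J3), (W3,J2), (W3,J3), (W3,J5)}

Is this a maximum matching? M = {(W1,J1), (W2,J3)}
No, size 2 is not maximum

Proposed matching has size 2.
Maximum matching size for this graph: 3.

This is NOT maximum - can be improved to size 3.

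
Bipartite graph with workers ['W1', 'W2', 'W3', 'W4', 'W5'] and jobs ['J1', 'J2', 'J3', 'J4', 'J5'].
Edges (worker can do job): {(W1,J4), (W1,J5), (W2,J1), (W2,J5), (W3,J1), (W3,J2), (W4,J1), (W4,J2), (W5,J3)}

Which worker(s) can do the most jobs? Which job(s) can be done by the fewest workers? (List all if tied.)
Most versatile: W1, W2, W3, W4 (2 jobs); Least covered: J3, J4 (1 workers)

Worker degrees (jobs they can do): W1:2, W2:2, W3:2, W4:2, W5:1
Job degrees (workers who can do it): J1:3, J2:2, J3:1, J4:1, J5:2

Maximum worker degree is 2, achieved by: W1, W2, W3, W4
Minimum job degree is 1, achieved by: J3, J4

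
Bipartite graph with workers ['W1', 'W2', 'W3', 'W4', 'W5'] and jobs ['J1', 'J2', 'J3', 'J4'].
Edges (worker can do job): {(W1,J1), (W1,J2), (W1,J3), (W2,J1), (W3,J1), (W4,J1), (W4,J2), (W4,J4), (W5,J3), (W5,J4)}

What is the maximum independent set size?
Maximum independent set = 5

By König's theorem:
- Min vertex cover = Max matching = 4
- Max independent set = Total vertices - Min vertex cover
- Max independent set = 9 - 4 = 5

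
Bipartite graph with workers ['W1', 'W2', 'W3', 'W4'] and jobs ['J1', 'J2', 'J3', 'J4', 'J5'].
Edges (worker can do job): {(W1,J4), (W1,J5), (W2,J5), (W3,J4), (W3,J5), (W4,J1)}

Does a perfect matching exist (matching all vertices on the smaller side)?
No, maximum matching has size 3 < 4

Maximum matching has size 3, need 4 for perfect matching.
Unmatched workers: ['W2']
Unmatched jobs: ['J3', 'J2']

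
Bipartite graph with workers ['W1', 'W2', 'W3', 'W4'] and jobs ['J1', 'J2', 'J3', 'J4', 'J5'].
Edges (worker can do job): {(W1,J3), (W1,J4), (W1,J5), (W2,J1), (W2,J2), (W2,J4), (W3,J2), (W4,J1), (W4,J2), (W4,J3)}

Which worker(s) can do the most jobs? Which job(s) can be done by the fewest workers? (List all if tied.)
Most versatile: W1, W2, W4 (3 jobs); Least covered: J5 (1 workers)

Worker degrees (jobs they can do): W1:3, W2:3, W3:1, W4:3
Job degrees (workers who can do it): J1:2, J2:3, J3:2, J4:2, J5:1

Maximum worker degree is 3, achieved by: W1, W2, W4
Minimum job degree is 1, achieved by: J5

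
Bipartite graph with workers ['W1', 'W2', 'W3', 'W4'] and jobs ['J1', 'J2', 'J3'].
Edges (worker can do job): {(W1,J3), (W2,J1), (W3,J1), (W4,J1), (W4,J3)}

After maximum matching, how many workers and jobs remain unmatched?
Unmatched: 2 workers, 1 jobs

Maximum matching size: 2
Workers: 4 total, 2 matched, 2 unmatched
Jobs: 3 total, 2 matched, 1 unmatched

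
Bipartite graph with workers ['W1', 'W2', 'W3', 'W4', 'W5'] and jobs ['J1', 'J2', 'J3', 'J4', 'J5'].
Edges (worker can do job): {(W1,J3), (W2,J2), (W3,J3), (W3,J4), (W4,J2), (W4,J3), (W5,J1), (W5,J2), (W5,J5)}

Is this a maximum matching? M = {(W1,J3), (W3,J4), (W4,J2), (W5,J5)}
Yes, size 4 is maximum

Proposed matching has size 4.
Maximum matching size for this graph: 4.

This is a maximum matching.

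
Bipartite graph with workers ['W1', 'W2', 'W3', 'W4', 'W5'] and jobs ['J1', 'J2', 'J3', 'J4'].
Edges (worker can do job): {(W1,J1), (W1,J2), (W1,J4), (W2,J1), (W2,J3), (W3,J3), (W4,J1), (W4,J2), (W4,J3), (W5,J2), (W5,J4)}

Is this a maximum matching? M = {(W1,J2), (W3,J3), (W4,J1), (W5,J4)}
Yes, size 4 is maximum

Proposed matching has size 4.
Maximum matching size for this graph: 4.

This is a maximum matching.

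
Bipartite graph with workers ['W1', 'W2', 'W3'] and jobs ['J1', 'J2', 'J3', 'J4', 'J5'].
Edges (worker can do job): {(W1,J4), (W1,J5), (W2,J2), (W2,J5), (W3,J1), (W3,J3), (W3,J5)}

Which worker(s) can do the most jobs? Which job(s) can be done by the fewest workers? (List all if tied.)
Most versatile: W3 (3 jobs); Least covered: J1, J2, J3, J4 (1 workers)

Worker degrees (jobs they can do): W1:2, W2:2, W3:3
Job degrees (workers who can do it): J1:1, J2:1, J3:1, J4:1, J5:3

Maximum worker degree is 3, achieved by: W3
Minimum job degree is 1, achieved by: J1, J2, J3, J4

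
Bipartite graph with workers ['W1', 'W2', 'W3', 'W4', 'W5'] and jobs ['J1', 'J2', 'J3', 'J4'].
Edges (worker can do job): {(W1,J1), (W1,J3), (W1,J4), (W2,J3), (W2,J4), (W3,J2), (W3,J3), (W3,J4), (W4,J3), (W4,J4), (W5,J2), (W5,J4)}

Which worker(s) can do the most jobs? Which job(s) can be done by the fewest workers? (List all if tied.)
Most versatile: W1, W3 (3 jobs); Least covered: J1 (1 workers)

Worker degrees (jobs they can do): W1:3, W2:2, W3:3, W4:2, W5:2
Job degrees (workers who can do it): J1:1, J2:2, J3:4, J4:5

Maximum worker degree is 3, achieved by: W1, W3
Minimum job degree is 1, achieved by: J1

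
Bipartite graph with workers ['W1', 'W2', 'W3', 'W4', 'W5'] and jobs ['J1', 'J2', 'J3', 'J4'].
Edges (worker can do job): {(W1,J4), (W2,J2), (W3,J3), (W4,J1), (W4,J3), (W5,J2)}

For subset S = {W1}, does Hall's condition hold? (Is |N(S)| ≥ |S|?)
Yes: |N(S)| = 1, |S| = 1

Subset S = {W1}
Neighbors N(S) = {J4}

|N(S)| = 1, |S| = 1
Hall's condition: |N(S)| ≥ |S| is satisfied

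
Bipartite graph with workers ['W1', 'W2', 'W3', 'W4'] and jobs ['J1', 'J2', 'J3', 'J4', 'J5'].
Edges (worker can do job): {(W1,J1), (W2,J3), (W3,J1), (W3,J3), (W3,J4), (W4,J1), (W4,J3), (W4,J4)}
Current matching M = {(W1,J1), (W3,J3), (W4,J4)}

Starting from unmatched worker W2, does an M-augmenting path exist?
No augmenting path from W2

Alternating search from W2 reaches jobs: {J1, J3, J4}.
Every reachable job is already matched in M, and following those matched edges back to workers exposes no further unvisited jobs.
No M-augmenting path from W2 exists.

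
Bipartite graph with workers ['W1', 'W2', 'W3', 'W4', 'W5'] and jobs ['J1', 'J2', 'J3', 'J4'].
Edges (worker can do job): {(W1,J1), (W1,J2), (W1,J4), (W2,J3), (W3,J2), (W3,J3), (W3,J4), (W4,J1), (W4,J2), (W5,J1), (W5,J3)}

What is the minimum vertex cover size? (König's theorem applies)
Minimum vertex cover size = 4

By König's theorem: in bipartite graphs,
min vertex cover = max matching = 4

Maximum matching has size 4, so minimum vertex cover also has size 4.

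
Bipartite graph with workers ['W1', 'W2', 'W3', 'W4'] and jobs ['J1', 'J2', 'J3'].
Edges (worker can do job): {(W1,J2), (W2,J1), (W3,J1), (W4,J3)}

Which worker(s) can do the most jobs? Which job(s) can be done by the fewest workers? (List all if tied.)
Most versatile: W1, W2, W3, W4 (1 jobs); Least covered: J2, J3 (1 workers)

Worker degrees (jobs they can do): W1:1, W2:1, W3:1, W4:1
Job degrees (workers who can do it): J1:2, J2:1, J3:1

Maximum worker degree is 1, achieved by: W1, W2, W3, W4
Minimum job degree is 1, achieved by: J2, J3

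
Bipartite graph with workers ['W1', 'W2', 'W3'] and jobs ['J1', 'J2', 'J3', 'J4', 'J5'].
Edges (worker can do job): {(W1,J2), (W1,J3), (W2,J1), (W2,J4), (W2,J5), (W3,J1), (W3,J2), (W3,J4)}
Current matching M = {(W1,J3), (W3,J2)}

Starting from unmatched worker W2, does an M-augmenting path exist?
Yes: W2 → J1

An M-augmenting path alternates non-matching / matching edges, starting and ending at unmatched vertices.
Path: W2 → J1
(J1 is unmatched in M, so the path is augmenting.)
Flipping edges along this path would increase |M| from 2 to 3.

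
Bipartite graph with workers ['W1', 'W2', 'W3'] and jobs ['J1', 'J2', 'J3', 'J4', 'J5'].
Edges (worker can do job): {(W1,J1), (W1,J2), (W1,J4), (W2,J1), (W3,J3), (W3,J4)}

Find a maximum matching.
Matching: {(W1,J2), (W2,J1), (W3,J4)}

Maximum matching (size 3):
  W1 → J2
  W2 → J1
  W3 → J4

Each worker is assigned to at most one job, and each job to at most one worker.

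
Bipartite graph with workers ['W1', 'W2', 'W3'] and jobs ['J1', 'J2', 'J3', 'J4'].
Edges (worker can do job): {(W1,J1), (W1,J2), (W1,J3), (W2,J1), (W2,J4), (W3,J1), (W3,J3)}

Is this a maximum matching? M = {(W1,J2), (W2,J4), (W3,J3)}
Yes, size 3 is maximum

Proposed matching has size 3.
Maximum matching size for this graph: 3.

This is a maximum matching.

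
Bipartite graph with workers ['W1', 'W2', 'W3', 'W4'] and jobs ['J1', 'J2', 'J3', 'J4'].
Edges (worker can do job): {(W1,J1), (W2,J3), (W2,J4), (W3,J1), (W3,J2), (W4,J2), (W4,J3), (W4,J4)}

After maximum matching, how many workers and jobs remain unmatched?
Unmatched: 0 workers, 0 jobs

Maximum matching size: 4
Workers: 4 total, 4 matched, 0 unmatched
Jobs: 4 total, 4 matched, 0 unmatched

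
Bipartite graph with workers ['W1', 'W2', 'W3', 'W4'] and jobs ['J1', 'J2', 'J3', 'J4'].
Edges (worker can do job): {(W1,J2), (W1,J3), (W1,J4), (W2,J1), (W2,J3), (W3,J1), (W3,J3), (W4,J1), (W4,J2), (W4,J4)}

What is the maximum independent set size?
Maximum independent set = 4

By König's theorem:
- Min vertex cover = Max matching = 4
- Max independent set = Total vertices - Min vertex cover
- Max independent set = 8 - 4 = 4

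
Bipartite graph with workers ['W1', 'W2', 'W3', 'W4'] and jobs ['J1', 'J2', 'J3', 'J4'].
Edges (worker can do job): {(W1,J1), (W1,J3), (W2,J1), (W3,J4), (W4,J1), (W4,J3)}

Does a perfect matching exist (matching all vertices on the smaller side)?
No, maximum matching has size 3 < 4

Maximum matching has size 3, need 4 for perfect matching.
Unmatched workers: ['W2']
Unmatched jobs: ['J2']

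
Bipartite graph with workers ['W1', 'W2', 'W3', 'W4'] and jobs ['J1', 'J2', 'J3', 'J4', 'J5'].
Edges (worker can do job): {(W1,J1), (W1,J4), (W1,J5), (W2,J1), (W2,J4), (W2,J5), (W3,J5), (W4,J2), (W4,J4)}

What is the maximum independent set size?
Maximum independent set = 5

By König's theorem:
- Min vertex cover = Max matching = 4
- Max independent set = Total vertices - Min vertex cover
- Max independent set = 9 - 4 = 5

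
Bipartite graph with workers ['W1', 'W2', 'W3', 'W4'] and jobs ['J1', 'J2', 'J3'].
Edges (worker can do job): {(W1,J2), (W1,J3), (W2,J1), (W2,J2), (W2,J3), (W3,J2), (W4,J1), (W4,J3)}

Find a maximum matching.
Matching: {(W1,J3), (W3,J2), (W4,J1)}

Maximum matching (size 3):
  W1 → J3
  W3 → J2
  W4 → J1

Each worker is assigned to at most one job, and each job to at most one worker.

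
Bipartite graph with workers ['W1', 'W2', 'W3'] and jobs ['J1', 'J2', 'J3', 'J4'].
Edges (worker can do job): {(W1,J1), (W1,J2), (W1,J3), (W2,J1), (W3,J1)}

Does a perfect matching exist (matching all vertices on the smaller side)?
No, maximum matching has size 2 < 3

Maximum matching has size 2, need 3 for perfect matching.
Unmatched workers: ['W2']
Unmatched jobs: ['J3', 'J4']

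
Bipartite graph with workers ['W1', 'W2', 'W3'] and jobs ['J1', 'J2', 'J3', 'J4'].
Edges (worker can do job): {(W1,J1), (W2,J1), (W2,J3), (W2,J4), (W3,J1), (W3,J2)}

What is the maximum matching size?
Maximum matching size = 3

Maximum matching: {(W1,J1), (W2,J4), (W3,J2)}
Size: 3

This assigns 3 workers to 3 distinct jobs.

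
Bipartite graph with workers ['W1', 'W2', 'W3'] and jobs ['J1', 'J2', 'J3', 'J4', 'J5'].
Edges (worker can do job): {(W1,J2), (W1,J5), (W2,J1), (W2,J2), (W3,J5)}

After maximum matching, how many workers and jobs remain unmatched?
Unmatched: 0 workers, 2 jobs

Maximum matching size: 3
Workers: 3 total, 3 matched, 0 unmatched
Jobs: 5 total, 3 matched, 2 unmatched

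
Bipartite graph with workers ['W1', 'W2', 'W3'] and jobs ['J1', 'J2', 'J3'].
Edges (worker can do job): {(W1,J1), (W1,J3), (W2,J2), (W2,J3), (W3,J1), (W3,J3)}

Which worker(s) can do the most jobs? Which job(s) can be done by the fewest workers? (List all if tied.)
Most versatile: W1, W2, W3 (2 jobs); Least covered: J2 (1 workers)

Worker degrees (jobs they can do): W1:2, W2:2, W3:2
Job degrees (workers who can do it): J1:2, J2:1, J3:3

Maximum worker degree is 2, achieved by: W1, W2, W3
Minimum job degree is 1, achieved by: J2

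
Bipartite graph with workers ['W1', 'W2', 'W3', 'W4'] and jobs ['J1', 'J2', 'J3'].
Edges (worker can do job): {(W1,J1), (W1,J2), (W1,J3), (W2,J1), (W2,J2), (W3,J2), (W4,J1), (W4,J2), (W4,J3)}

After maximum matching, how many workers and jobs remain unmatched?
Unmatched: 1 workers, 0 jobs

Maximum matching size: 3
Workers: 4 total, 3 matched, 1 unmatched
Jobs: 3 total, 3 matched, 0 unmatched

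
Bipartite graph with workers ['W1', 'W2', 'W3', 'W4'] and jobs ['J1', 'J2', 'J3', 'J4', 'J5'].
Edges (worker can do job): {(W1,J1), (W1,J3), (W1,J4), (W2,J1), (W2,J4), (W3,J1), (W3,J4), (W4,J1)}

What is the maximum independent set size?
Maximum independent set = 6

By König's theorem:
- Min vertex cover = Max matching = 3
- Max independent set = Total vertices - Min vertex cover
- Max independent set = 9 - 3 = 6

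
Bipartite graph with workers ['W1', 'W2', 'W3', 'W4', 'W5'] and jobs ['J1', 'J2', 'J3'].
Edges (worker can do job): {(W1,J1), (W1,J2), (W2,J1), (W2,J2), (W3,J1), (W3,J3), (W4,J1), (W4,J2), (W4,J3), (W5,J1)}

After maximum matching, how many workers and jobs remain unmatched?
Unmatched: 2 workers, 0 jobs

Maximum matching size: 3
Workers: 5 total, 3 matched, 2 unmatched
Jobs: 3 total, 3 matched, 0 unmatched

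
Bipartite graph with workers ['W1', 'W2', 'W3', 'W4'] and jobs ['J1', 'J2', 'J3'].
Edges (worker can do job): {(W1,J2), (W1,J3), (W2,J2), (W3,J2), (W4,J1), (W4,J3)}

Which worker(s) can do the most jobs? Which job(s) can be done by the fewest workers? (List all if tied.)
Most versatile: W1, W4 (2 jobs); Least covered: J1 (1 workers)

Worker degrees (jobs they can do): W1:2, W2:1, W3:1, W4:2
Job degrees (workers who can do it): J1:1, J2:3, J3:2

Maximum worker degree is 2, achieved by: W1, W4
Minimum job degree is 1, achieved by: J1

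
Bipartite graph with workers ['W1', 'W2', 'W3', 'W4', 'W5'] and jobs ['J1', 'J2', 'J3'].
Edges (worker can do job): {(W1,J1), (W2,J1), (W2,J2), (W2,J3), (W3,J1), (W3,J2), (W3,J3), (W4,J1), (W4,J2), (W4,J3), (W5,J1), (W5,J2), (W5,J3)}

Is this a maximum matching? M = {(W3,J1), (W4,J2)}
No, size 2 is not maximum

Proposed matching has size 2.
Maximum matching size for this graph: 3.

This is NOT maximum - can be improved to size 3.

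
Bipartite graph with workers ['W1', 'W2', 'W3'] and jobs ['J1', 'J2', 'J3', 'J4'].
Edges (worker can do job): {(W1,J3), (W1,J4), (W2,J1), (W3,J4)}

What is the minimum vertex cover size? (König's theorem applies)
Minimum vertex cover size = 3

By König's theorem: in bipartite graphs,
min vertex cover = max matching = 3

Maximum matching has size 3, so minimum vertex cover also has size 3.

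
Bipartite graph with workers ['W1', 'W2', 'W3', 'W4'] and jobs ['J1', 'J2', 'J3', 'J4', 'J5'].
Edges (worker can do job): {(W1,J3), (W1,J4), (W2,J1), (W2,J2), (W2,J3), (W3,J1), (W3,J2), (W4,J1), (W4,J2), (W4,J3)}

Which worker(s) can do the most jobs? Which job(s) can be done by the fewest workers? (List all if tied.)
Most versatile: W2, W4 (3 jobs); Least covered: J5 (0 workers)

Worker degrees (jobs they can do): W1:2, W2:3, W3:2, W4:3
Job degrees (workers who can do it): J1:3, J2:3, J3:3, J4:1, J5:0

Maximum worker degree is 3, achieved by: W2, W4
Minimum job degree is 0, achieved by: J5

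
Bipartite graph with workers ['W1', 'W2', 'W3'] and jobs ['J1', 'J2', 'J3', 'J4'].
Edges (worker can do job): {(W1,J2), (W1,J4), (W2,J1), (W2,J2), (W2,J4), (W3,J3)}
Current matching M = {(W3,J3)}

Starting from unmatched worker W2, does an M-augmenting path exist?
Yes: W2 → J2

An M-augmenting path alternates non-matching / matching edges, starting and ending at unmatched vertices.
Path: W2 → J2
(J2 is unmatched in M, so the path is augmenting.)
Flipping edges along this path would increase |M| from 1 to 2.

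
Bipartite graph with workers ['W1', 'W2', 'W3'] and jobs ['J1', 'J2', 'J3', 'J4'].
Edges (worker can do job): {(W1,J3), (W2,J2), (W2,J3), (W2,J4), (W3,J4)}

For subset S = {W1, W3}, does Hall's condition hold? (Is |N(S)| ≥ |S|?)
Yes: |N(S)| = 2, |S| = 2

Subset S = {W1, W3}
Neighbors N(S) = {J3, J4}

|N(S)| = 2, |S| = 2
Hall's condition: |N(S)| ≥ |S| is satisfied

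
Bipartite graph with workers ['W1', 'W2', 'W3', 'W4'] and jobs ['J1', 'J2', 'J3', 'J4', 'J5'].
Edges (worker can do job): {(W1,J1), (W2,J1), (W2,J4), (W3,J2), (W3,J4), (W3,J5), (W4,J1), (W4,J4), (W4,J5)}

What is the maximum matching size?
Maximum matching size = 4

Maximum matching: {(W1,J1), (W2,J4), (W3,J2), (W4,J5)}
Size: 4

This assigns 4 workers to 4 distinct jobs.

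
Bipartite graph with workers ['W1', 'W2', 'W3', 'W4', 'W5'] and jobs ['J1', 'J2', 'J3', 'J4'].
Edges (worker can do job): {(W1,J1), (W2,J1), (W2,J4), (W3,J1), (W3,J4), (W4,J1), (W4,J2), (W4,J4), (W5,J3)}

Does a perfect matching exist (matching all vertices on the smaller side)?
Yes, perfect matching exists (size 4)

Perfect matching: {(W2,J4), (W3,J1), (W4,J2), (W5,J3)}
All 4 vertices on the smaller side are matched.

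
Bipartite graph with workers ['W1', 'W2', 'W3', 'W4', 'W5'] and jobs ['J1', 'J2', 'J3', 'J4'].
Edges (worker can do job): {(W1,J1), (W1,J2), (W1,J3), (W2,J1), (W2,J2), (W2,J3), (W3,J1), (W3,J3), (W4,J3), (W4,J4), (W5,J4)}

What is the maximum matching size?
Maximum matching size = 4

Maximum matching: {(W1,J2), (W3,J1), (W4,J3), (W5,J4)}
Size: 4

This assigns 4 workers to 4 distinct jobs.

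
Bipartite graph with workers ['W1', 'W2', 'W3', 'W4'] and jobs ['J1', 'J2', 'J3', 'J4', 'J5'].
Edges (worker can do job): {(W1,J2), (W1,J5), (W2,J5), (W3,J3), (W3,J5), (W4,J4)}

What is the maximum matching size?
Maximum matching size = 4

Maximum matching: {(W1,J2), (W2,J5), (W3,J3), (W4,J4)}
Size: 4

This assigns 4 workers to 4 distinct jobs.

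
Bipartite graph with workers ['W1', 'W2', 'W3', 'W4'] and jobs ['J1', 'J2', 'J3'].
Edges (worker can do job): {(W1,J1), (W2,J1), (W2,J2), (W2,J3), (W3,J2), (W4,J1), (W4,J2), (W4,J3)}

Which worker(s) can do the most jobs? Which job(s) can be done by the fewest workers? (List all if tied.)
Most versatile: W2, W4 (3 jobs); Least covered: J3 (2 workers)

Worker degrees (jobs they can do): W1:1, W2:3, W3:1, W4:3
Job degrees (workers who can do it): J1:3, J2:3, J3:2

Maximum worker degree is 3, achieved by: W2, W4
Minimum job degree is 2, achieved by: J3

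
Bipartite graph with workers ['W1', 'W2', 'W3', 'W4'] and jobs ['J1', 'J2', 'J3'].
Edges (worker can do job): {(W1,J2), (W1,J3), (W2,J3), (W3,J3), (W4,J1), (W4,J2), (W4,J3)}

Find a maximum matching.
Matching: {(W1,J2), (W3,J3), (W4,J1)}

Maximum matching (size 3):
  W1 → J2
  W3 → J3
  W4 → J1

Each worker is assigned to at most one job, and each job to at most one worker.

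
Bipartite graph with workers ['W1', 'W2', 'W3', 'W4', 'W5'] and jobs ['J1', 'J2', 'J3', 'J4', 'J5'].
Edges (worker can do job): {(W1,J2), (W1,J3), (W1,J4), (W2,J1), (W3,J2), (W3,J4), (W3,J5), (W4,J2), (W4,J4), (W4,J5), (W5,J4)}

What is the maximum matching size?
Maximum matching size = 5

Maximum matching: {(W1,J3), (W2,J1), (W3,J2), (W4,J5), (W5,J4)}
Size: 5

This assigns 5 workers to 5 distinct jobs.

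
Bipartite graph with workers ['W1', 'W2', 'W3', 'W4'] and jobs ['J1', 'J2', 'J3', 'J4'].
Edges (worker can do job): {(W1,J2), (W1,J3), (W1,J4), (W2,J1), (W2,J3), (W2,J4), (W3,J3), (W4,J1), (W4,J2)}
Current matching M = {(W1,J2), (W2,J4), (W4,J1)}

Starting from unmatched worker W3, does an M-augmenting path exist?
Yes: W3 → J3

An M-augmenting path alternates non-matching / matching edges, starting and ending at unmatched vertices.
Path: W3 → J3
(J3 is unmatched in M, so the path is augmenting.)
Flipping edges along this path would increase |M| from 3 to 4.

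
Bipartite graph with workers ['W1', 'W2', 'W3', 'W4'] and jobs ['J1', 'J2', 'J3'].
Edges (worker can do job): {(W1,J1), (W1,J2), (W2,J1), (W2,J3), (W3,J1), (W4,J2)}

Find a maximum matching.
Matching: {(W2,J3), (W3,J1), (W4,J2)}

Maximum matching (size 3):
  W2 → J3
  W3 → J1
  W4 → J2

Each worker is assigned to at most one job, and each job to at most one worker.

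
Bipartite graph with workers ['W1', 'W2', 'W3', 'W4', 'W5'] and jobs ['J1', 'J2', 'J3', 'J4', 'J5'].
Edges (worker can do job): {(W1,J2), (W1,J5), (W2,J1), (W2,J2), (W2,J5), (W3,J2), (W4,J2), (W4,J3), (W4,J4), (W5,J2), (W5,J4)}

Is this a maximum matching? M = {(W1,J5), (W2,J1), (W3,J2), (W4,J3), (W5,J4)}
Yes, size 5 is maximum

Proposed matching has size 5.
Maximum matching size for this graph: 5.

This is a maximum matching.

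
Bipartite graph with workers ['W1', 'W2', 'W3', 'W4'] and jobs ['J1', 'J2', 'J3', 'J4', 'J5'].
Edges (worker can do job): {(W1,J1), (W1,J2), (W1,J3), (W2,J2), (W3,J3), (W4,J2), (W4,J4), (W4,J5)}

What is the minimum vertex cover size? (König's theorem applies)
Minimum vertex cover size = 4

By König's theorem: in bipartite graphs,
min vertex cover = max matching = 4

Maximum matching has size 4, so minimum vertex cover also has size 4.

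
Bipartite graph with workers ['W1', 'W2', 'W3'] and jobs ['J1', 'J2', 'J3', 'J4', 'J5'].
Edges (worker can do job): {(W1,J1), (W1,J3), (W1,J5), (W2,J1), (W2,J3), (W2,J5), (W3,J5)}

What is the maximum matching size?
Maximum matching size = 3

Maximum matching: {(W1,J3), (W2,J1), (W3,J5)}
Size: 3

This assigns 3 workers to 3 distinct jobs.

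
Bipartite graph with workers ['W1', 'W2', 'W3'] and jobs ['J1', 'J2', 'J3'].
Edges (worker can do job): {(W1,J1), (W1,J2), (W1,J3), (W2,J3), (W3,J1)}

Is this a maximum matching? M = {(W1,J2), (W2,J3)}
No, size 2 is not maximum

Proposed matching has size 2.
Maximum matching size for this graph: 3.

This is NOT maximum - can be improved to size 3.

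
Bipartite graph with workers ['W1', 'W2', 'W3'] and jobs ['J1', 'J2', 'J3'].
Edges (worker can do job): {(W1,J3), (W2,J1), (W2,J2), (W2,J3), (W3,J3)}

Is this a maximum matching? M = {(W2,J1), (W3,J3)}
Yes, size 2 is maximum

Proposed matching has size 2.
Maximum matching size for this graph: 2.

This is a maximum matching.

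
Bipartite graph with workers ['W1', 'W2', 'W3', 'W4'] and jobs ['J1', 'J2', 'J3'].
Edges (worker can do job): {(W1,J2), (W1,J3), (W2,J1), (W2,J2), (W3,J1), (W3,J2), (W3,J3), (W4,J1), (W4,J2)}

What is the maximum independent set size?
Maximum independent set = 4

By König's theorem:
- Min vertex cover = Max matching = 3
- Max independent set = Total vertices - Min vertex cover
- Max independent set = 7 - 3 = 4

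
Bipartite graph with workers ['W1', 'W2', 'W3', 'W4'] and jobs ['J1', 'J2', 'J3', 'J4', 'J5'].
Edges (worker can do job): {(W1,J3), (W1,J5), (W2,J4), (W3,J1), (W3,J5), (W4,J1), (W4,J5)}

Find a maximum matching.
Matching: {(W1,J3), (W2,J4), (W3,J5), (W4,J1)}

Maximum matching (size 4):
  W1 → J3
  W2 → J4
  W3 → J5
  W4 → J1

Each worker is assigned to at most one job, and each job to at most one worker.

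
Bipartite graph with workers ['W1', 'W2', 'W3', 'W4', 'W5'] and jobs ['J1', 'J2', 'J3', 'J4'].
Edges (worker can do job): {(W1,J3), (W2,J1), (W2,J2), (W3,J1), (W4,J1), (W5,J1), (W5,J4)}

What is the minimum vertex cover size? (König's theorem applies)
Minimum vertex cover size = 4

By König's theorem: in bipartite graphs,
min vertex cover = max matching = 4

Maximum matching has size 4, so minimum vertex cover also has size 4.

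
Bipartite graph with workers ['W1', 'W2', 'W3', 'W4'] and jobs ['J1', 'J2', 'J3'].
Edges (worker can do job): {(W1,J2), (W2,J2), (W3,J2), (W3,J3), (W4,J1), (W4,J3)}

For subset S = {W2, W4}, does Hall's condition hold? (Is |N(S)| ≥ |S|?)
Yes: |N(S)| = 3, |S| = 2

Subset S = {W2, W4}
Neighbors N(S) = {J1, J2, J3}

|N(S)| = 3, |S| = 2
Hall's condition: |N(S)| ≥ |S| is satisfied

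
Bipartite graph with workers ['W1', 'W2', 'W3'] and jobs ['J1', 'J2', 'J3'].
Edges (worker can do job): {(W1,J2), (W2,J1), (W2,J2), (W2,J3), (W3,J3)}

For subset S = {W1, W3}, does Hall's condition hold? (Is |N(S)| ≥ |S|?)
Yes: |N(S)| = 2, |S| = 2

Subset S = {W1, W3}
Neighbors N(S) = {J2, J3}

|N(S)| = 2, |S| = 2
Hall's condition: |N(S)| ≥ |S| is satisfied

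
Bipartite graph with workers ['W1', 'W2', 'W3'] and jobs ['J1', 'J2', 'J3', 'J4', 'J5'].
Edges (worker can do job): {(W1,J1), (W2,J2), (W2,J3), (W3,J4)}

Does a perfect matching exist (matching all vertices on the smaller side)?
Yes, perfect matching exists (size 3)

Perfect matching: {(W1,J1), (W2,J2), (W3,J4)}
All 3 vertices on the smaller side are matched.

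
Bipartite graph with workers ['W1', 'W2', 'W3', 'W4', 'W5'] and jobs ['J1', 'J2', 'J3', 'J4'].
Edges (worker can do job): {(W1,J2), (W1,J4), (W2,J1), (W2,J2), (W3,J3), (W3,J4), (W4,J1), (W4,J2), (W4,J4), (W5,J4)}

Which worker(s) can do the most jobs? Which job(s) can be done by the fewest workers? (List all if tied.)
Most versatile: W4 (3 jobs); Least covered: J3 (1 workers)

Worker degrees (jobs they can do): W1:2, W2:2, W3:2, W4:3, W5:1
Job degrees (workers who can do it): J1:2, J2:3, J3:1, J4:4

Maximum worker degree is 3, achieved by: W4
Minimum job degree is 1, achieved by: J3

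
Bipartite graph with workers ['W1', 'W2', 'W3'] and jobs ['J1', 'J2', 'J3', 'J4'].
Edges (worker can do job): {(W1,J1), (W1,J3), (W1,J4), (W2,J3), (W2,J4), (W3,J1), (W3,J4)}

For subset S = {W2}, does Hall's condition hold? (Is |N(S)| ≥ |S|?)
Yes: |N(S)| = 2, |S| = 1

Subset S = {W2}
Neighbors N(S) = {J3, J4}

|N(S)| = 2, |S| = 1
Hall's condition: |N(S)| ≥ |S| is satisfied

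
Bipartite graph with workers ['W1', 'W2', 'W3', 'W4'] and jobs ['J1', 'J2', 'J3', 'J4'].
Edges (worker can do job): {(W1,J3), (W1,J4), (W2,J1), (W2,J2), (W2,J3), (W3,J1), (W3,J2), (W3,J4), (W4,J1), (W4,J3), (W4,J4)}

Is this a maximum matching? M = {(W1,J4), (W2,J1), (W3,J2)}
No, size 3 is not maximum

Proposed matching has size 3.
Maximum matching size for this graph: 4.

This is NOT maximum - can be improved to size 4.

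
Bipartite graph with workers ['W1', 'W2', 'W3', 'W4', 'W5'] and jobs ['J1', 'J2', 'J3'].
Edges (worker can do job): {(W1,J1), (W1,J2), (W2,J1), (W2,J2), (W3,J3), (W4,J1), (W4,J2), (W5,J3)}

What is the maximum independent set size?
Maximum independent set = 5

By König's theorem:
- Min vertex cover = Max matching = 3
- Max independent set = Total vertices - Min vertex cover
- Max independent set = 8 - 3 = 5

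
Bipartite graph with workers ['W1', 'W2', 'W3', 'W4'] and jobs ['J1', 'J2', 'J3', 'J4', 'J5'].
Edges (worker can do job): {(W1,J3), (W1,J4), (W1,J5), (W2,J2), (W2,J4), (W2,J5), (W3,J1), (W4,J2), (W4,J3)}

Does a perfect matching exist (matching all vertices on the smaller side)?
Yes, perfect matching exists (size 4)

Perfect matching: {(W1,J4), (W2,J2), (W3,J1), (W4,J3)}
All 4 vertices on the smaller side are matched.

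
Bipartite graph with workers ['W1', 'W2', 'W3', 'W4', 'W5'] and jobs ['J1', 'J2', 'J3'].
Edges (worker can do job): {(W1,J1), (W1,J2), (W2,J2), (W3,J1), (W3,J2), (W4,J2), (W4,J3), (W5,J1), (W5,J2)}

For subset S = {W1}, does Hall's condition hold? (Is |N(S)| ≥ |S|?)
Yes: |N(S)| = 2, |S| = 1

Subset S = {W1}
Neighbors N(S) = {J1, J2}

|N(S)| = 2, |S| = 1
Hall's condition: |N(S)| ≥ |S| is satisfied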